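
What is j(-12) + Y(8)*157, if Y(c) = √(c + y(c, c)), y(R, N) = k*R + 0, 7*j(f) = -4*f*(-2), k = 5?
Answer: -96/7 + 628*√3 ≈ 1074.0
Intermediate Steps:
j(f) = 8*f/7 (j(f) = (-4*f*(-2))/7 = (8*f)/7 = 8*f/7)
y(R, N) = 5*R (y(R, N) = 5*R + 0 = 5*R)
Y(c) = √6*√c (Y(c) = √(c + 5*c) = √(6*c) = √6*√c)
j(-12) + Y(8)*157 = (8/7)*(-12) + (√6*√8)*157 = -96/7 + (√6*(2*√2))*157 = -96/7 + (4*√3)*157 = -96/7 + 628*√3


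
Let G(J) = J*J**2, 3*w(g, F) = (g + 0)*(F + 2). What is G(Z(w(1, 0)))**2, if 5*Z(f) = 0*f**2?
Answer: 0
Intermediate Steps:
w(g, F) = g*(2 + F)/3 (w(g, F) = ((g + 0)*(F + 2))/3 = (g*(2 + F))/3 = g*(2 + F)/3)
Z(f) = 0 (Z(f) = (0*f**2)/5 = (1/5)*0 = 0)
G(J) = J**3
G(Z(w(1, 0)))**2 = (0**3)**2 = 0**2 = 0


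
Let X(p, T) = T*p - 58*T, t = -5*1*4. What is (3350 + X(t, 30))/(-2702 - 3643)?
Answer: -202/1269 ≈ -0.15918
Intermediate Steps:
t = -20 (t = -5*4 = -20)
X(p, T) = -58*T + T*p
(3350 + X(t, 30))/(-2702 - 3643) = (3350 + 30*(-58 - 20))/(-2702 - 3643) = (3350 + 30*(-78))/(-6345) = (3350 - 2340)*(-1/6345) = 1010*(-1/6345) = -202/1269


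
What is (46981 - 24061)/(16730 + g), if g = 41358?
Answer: 2865/7261 ≈ 0.39457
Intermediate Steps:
(46981 - 24061)/(16730 + g) = (46981 - 24061)/(16730 + 41358) = 22920/58088 = 22920*(1/58088) = 2865/7261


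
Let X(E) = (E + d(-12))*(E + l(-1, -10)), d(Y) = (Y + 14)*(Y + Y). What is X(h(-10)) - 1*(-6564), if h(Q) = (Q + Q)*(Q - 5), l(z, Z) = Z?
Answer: 79644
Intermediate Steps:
h(Q) = 2*Q*(-5 + Q) (h(Q) = (2*Q)*(-5 + Q) = 2*Q*(-5 + Q))
d(Y) = 2*Y*(14 + Y) (d(Y) = (14 + Y)*(2*Y) = 2*Y*(14 + Y))
X(E) = (-48 + E)*(-10 + E) (X(E) = (E + 2*(-12)*(14 - 12))*(E - 10) = (E + 2*(-12)*2)*(-10 + E) = (E - 48)*(-10 + E) = (-48 + E)*(-10 + E))
X(h(-10)) - 1*(-6564) = (480 + (2*(-10)*(-5 - 10))² - 116*(-10)*(-5 - 10)) - 1*(-6564) = (480 + (2*(-10)*(-15))² - 116*(-10)*(-15)) + 6564 = (480 + 300² - 58*300) + 6564 = (480 + 90000 - 17400) + 6564 = 73080 + 6564 = 79644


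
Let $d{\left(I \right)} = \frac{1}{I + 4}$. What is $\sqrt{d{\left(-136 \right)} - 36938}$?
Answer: $\frac{i \sqrt{160901961}}{66} \approx 192.19 i$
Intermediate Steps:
$d{\left(I \right)} = \frac{1}{4 + I}$
$\sqrt{d{\left(-136 \right)} - 36938} = \sqrt{\frac{1}{4 - 136} - 36938} = \sqrt{\frac{1}{-132} - 36938} = \sqrt{- \frac{1}{132} - 36938} = \sqrt{- \frac{4875817}{132}} = \frac{i \sqrt{160901961}}{66}$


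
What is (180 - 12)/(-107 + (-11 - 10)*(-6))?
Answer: 168/19 ≈ 8.8421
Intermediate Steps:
(180 - 12)/(-107 + (-11 - 10)*(-6)) = 168/(-107 - 21*(-6)) = 168/(-107 + 126) = 168/19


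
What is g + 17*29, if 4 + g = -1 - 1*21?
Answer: 467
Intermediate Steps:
g = -26 (g = -4 + (-1 - 1*21) = -4 + (-1 - 21) = -4 - 22 = -26)
g + 17*29 = -26 + 17*29 = -26 + 493 = 467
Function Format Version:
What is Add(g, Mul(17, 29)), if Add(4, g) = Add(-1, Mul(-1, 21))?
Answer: 467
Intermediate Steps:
g = -26 (g = Add(-4, Add(-1, Mul(-1, 21))) = Add(-4, Add(-1, -21)) = Add(-4, -22) = -26)
Add(g, Mul(17, 29)) = Add(-26, Mul(17, 29)) = Add(-26, 493) = 467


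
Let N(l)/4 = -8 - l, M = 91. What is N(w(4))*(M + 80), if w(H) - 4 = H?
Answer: -10944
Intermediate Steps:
w(H) = 4 + H
N(l) = -32 - 4*l (N(l) = 4*(-8 - l) = -32 - 4*l)
N(w(4))*(M + 80) = (-32 - 4*(4 + 4))*(91 + 80) = (-32 - 4*8)*171 = (-32 - 32)*171 = -64*171 = -10944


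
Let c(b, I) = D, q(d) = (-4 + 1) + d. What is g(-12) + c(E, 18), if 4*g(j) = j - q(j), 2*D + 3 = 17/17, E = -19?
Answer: -1/4 ≈ -0.25000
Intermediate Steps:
q(d) = -3 + d
D = -1 (D = -3/2 + (17/17)/2 = -3/2 + (17*(1/17))/2 = -3/2 + (1/2)*1 = -3/2 + 1/2 = -1)
c(b, I) = -1
g(j) = 3/4 (g(j) = (j - (-3 + j))/4 = (j + (3 - j))/4 = (1/4)*3 = 3/4)
g(-12) + c(E, 18) = 3/4 - 1 = -1/4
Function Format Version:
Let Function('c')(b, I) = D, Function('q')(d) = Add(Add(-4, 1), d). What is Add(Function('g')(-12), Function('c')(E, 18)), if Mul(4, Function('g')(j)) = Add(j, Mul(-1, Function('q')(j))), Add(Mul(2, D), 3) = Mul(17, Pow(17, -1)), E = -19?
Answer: Rational(-1, 4) ≈ -0.25000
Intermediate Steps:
Function('q')(d) = Add(-3, d)
D = -1 (D = Add(Rational(-3, 2), Mul(Rational(1, 2), Mul(17, Pow(17, -1)))) = Add(Rational(-3, 2), Mul(Rational(1, 2), Mul(17, Rational(1, 17)))) = Add(Rational(-3, 2), Mul(Rational(1, 2), 1)) = Add(Rational(-3, 2), Rational(1, 2)) = -1)
Function('c')(b, I) = -1
Function('g')(j) = Rational(3, 4) (Function('g')(j) = Mul(Rational(1, 4), Add(j, Mul(-1, Add(-3, j)))) = Mul(Rational(1, 4), Add(j, Add(3, Mul(-1, j)))) = Mul(Rational(1, 4), 3) = Rational(3, 4))
Add(Function('g')(-12), Function('c')(E, 18)) = Add(Rational(3, 4), -1) = Rational(-1, 4)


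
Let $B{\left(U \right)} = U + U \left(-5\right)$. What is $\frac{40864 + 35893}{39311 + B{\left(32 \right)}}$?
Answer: $\frac{76757}{39183} \approx 1.9589$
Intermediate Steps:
$B{\left(U \right)} = - 4 U$ ($B{\left(U \right)} = U - 5 U = - 4 U$)
$\frac{40864 + 35893}{39311 + B{\left(32 \right)}} = \frac{40864 + 35893}{39311 - 128} = \frac{76757}{39311 - 128} = \frac{76757}{39183}$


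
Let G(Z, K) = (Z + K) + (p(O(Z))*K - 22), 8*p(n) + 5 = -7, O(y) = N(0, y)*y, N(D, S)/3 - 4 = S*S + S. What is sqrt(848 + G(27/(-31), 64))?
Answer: sqrt(762197)/31 ≈ 28.163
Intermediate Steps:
N(D, S) = 12 + 3*S + 3*S**2 (N(D, S) = 12 + 3*(S*S + S) = 12 + 3*(S**2 + S) = 12 + 3*(S + S**2) = 12 + (3*S + 3*S**2) = 12 + 3*S + 3*S**2)
O(y) = y*(12 + 3*y + 3*y**2) (O(y) = (12 + 3*y + 3*y**2)*y = y*(12 + 3*y + 3*y**2))
p(n) = -3/2 (p(n) = -5/8 + (1/8)*(-7) = -5/8 - 7/8 = -3/2)
G(Z, K) = -22 + Z - K/2 (G(Z, K) = (Z + K) + (-3*K/2 - 22) = (K + Z) + (-22 - 3*K/2) = -22 + Z - K/2)
sqrt(848 + G(27/(-31), 64)) = sqrt(848 + (-22 + 27/(-31) - 1/2*64)) = sqrt(848 + (-22 + 27*(-1/31) - 32)) = sqrt(848 + (-22 - 27/31 - 32)) = sqrt(848 - 1701/31) = sqrt(24587/31) = sqrt(762197)/31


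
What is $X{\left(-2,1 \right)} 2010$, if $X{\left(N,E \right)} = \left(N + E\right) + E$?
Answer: $0$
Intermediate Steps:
$X{\left(N,E \right)} = N + 2 E$ ($X{\left(N,E \right)} = \left(E + N\right) + E = N + 2 E$)
$X{\left(-2,1 \right)} 2010 = \left(-2 + 2 \cdot 1\right) 2010 = \left(-2 + 2\right) 2010 = 0 \cdot 2010 = 0$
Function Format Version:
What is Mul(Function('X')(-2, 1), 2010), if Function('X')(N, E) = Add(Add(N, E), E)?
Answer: 0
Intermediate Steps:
Function('X')(N, E) = Add(N, Mul(2, E)) (Function('X')(N, E) = Add(Add(E, N), E) = Add(N, Mul(2, E)))
Mul(Function('X')(-2, 1), 2010) = Mul(Add(-2, Mul(2, 1)), 2010) = Mul(Add(-2, 2), 2010) = Mul(0, 2010) = 0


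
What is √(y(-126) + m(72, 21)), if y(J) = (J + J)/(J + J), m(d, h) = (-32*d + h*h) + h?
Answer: I*√1841 ≈ 42.907*I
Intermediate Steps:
m(d, h) = h + h² - 32*d (m(d, h) = (-32*d + h²) + h = (h² - 32*d) + h = h + h² - 32*d)
y(J) = 1 (y(J) = (2*J)/((2*J)) = (2*J)*(1/(2*J)) = 1)
√(y(-126) + m(72, 21)) = √(1 + (21 + 21² - 32*72)) = √(1 + (21 + 441 - 2304)) = √(1 - 1842) = √(-1841) = I*√1841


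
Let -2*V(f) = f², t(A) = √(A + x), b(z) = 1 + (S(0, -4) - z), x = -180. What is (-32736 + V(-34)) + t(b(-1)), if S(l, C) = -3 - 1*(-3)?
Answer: -33314 + I*√178 ≈ -33314.0 + 13.342*I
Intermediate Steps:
S(l, C) = 0 (S(l, C) = -3 + 3 = 0)
b(z) = 1 - z (b(z) = 1 + (0 - z) = 1 - z)
t(A) = √(-180 + A) (t(A) = √(A - 180) = √(-180 + A))
V(f) = -f²/2
(-32736 + V(-34)) + t(b(-1)) = (-32736 - ½*(-34)²) + √(-180 + (1 - 1*(-1))) = (-32736 - ½*1156) + √(-180 + (1 + 1)) = (-32736 - 578) + √(-180 + 2) = -33314 + √(-178) = -33314 + I*√178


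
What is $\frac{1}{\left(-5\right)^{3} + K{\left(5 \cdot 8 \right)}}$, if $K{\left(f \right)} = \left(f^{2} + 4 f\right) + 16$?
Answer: $\frac{1}{1651} \approx 0.00060569$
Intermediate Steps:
$K{\left(f \right)} = 16 + f^{2} + 4 f$
$\frac{1}{\left(-5\right)^{3} + K{\left(5 \cdot 8 \right)}} = \frac{1}{\left(-5\right)^{3} + \left(16 + \left(5 \cdot 8\right)^{2} + 4 \cdot 5 \cdot 8\right)} = \frac{1}{-125 + \left(16 + 40^{2} + 4 \cdot 40\right)} = \frac{1}{-125 + \left(16 + 1600 + 160\right)} = \frac{1}{-125 + 1776} = \frac{1}{1651}$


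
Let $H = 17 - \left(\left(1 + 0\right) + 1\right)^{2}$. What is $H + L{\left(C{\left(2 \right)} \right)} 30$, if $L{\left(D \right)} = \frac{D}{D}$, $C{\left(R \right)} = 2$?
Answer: $43$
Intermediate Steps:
$L{\left(D \right)} = 1$
$H = 13$ ($H = 17 - \left(1 + 1\right)^{2} = 17 - 2^{2} = 17 - 4 = 13$)
$H + L{\left(C{\left(2 \right)} \right)} 30 = 13 + 1 \cdot 30 = 13 + 30 = 43$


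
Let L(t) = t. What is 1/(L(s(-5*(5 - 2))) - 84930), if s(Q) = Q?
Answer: -1/84945 ≈ -1.1772e-5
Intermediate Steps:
1/(L(s(-5*(5 - 2))) - 84930) = 1/(-5*(5 - 2) - 84930) = 1/(-5*3 - 84930) = 1/(-15 - 84930) = 1/(-84945) = -1/84945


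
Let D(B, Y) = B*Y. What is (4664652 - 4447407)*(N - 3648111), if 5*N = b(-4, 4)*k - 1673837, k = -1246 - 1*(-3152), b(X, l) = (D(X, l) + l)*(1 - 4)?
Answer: -862279121424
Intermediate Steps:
b(X, l) = -3*l - 3*X*l (b(X, l) = (X*l + l)*(1 - 4) = (l + X*l)*(-3) = -3*l - 3*X*l)
k = 1906 (k = -1246 + 3152 = 1906)
N = -1605221/5 (N = ((3*4*(-1 - 1*(-4)))*1906 - 1673837)/5 = ((3*4*(-1 + 4))*1906 - 1673837)/5 = ((3*4*3)*1906 - 1673837)/5 = (36*1906 - 1673837)/5 = (68616 - 1673837)/5 = (⅕)*(-1605221) = -1605221/5 ≈ -3.2104e+5)
(4664652 - 4447407)*(N - 3648111) = (4664652 - 4447407)*(-1605221/5 - 3648111) = 217245*(-19845776/5) = -862279121424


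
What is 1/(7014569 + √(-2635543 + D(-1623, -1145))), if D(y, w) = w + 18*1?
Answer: 7014569/49204180892431 - I*√2636670/49204180892431 ≈ 1.4256e-7 - 3.3001e-11*I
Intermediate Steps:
D(y, w) = 18 + w (D(y, w) = w + 18 = 18 + w)
1/(7014569 + √(-2635543 + D(-1623, -1145))) = 1/(7014569 + √(-2635543 + (18 - 1145))) = 1/(7014569 + √(-2635543 - 1127)) = 1/(7014569 + √(-2636670)) = 1/(7014569 + I*√2636670)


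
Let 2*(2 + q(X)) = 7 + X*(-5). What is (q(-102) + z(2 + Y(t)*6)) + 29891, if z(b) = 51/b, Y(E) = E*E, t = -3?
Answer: 1688311/56 ≈ 30148.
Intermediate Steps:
q(X) = 3/2 - 5*X/2 (q(X) = -2 + (7 + X*(-5))/2 = -2 + (7 - 5*X)/2 = -2 + (7/2 - 5*X/2) = 3/2 - 5*X/2)
Y(E) = E²
(q(-102) + z(2 + Y(t)*6)) + 29891 = ((3/2 - 5/2*(-102)) + 51/(2 + (-3)²*6)) + 29891 = ((3/2 + 255) + 51/(2 + 9*6)) + 29891 = (513/2 + 51/(2 + 54)) + 29891 = (513/2 + 51/56) + 29891 = 14415/56 + 29891 = 1688311/56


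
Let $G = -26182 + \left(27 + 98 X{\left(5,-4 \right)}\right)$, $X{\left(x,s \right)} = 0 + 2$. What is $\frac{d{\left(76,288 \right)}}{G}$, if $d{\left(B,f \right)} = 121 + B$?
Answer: $- \frac{197}{25959} \approx -0.0075889$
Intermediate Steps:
$X{\left(x,s \right)} = 2$
$G = -25959$ ($G = -26182 + \left(27 + 98 \cdot 2\right) = -26182 + \left(27 + 196\right) = -26182 + 223 = -25959$)
$\frac{d{\left(76,288 \right)}}{G} = \frac{121 + 76}{-25959} = 197 \left(- \frac{1}{25959}\right) = - \frac{197}{25959}$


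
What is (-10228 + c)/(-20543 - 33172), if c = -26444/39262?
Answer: 13386606/70298611 ≈ 0.19042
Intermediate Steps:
c = -13222/19631 (c = -26444*1/39262 = -13222/19631 ≈ -0.67353)
(-10228 + c)/(-20543 - 33172) = (-10228 - 13222/19631)/(-20543 - 33172) = -200799090/19631/(-53715) = -200799090/19631*(-1/53715) = 13386606/70298611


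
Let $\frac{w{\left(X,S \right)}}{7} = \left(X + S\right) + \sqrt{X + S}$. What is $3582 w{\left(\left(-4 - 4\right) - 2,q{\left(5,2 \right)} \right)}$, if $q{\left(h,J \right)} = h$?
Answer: $-125370 + 25074 i \sqrt{5} \approx -1.2537 \cdot 10^{5} + 56067.0 i$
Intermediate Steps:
$w{\left(X,S \right)} = 7 S + 7 X + 7 \sqrt{S + X}$ ($w{\left(X,S \right)} = 7 \left(\left(X + S\right) + \sqrt{X + S}\right) = 7 \left(\left(S + X\right) + \sqrt{S + X}\right) = 7 \left(S + X + \sqrt{S + X}\right) = 7 S + 7 X + 7 \sqrt{S + X}$)
$3582 w{\left(\left(-4 - 4\right) - 2,q{\left(5,2 \right)} \right)} = 3582 \left(7 \cdot 5 + 7 \left(\left(-4 - 4\right) - 2\right) + 7 \sqrt{5 - 10}\right) = 3582 \left(35 + 7 \left(-8 - 2\right) + 7 \sqrt{5 - 10}\right) = 3582 \left(35 + 7 \left(-10\right) + 7 \sqrt{5 - 10}\right) = 3582 \left(35 - 70 + 7 \sqrt{-5}\right) = 3582 \left(35 - 70 + 7 i \sqrt{5}\right) = 3582 \left(-35 + 7 i \sqrt{5}\right) = -125370 + 25074 i \sqrt{5}$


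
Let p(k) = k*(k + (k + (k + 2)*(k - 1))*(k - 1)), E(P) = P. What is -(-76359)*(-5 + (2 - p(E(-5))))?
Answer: -31918062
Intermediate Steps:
p(k) = k*(k + (-1 + k)*(k + (-1 + k)*(2 + k))) (p(k) = k*(k + (k + (2 + k)*(-1 + k))*(-1 + k)) = k*(k + (k + (-1 + k)*(2 + k))*(-1 + k)) = k*(k + (-1 + k)*(k + (-1 + k)*(2 + k))))
-(-76359)*(-5 + (2 - p(E(-5)))) = -(-76359)*(-5 + (2 - (-5)*(2 + (-5)**2 + (-5)**3 - 3*(-5)))) = -(-76359)*(-5 + (2 - (-5)*(2 + 25 - 125 + 15))) = -(-76359)*(-5 + (2 - (-5)*(-83))) = -(-76359)*(-5 + (2 - 1*415)) = -(-76359)*(-5 + (2 - 415)) = -(-76359)*(-5 - 413) = -(-76359)*(-418) = -25453*1254 = -31918062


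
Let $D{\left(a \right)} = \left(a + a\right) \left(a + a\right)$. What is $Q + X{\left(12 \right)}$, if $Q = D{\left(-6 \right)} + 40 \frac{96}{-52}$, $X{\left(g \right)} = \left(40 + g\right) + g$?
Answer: $\frac{1744}{13} \approx 134.15$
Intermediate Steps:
$X{\left(g \right)} = 40 + 2 g$
$D{\left(a \right)} = 4 a^{2}$ ($D{\left(a \right)} = 2 a 2 a = 4 a^{2}$)
$Q = \frac{912}{13}$ ($Q = 4 \left(-6\right)^{2} + 40 \frac{96}{-52} = 4 \cdot 36 + 40 \cdot 96 \left(- \frac{1}{52}\right) = 144 + 40 \left(- \frac{24}{13}\right) = 144 - \frac{960}{13} = \frac{912}{13} \approx 70.154$)
$Q + X{\left(12 \right)} = \frac{912}{13} + \left(40 + 2 \cdot 12\right) = \frac{912}{13} + \left(40 + 24\right) = \frac{912}{13} + 64 = \frac{1744}{13}$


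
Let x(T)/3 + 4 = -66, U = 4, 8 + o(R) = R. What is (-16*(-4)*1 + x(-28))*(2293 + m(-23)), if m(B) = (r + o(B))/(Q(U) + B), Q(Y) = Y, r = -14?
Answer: -6367352/19 ≈ -3.3512e+5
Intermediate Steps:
o(R) = -8 + R
x(T) = -210 (x(T) = -12 + 3*(-66) = -12 - 198 = -210)
m(B) = (-22 + B)/(4 + B) (m(B) = (-14 + (-8 + B))/(4 + B) = (-22 + B)/(4 + B))
(-16*(-4)*1 + x(-28))*(2293 + m(-23)) = (-16*(-4)*1 - 210)*(2293 + (-22 - 23)/(4 - 23)) = (64*1 - 210)*(2293 - 45/(-19)) = (64 - 210)*(2293 - 1/19*(-45)) = -146*(2293 + 45/19) = -146*43612/19 = -6367352/19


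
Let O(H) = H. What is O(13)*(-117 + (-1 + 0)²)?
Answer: -1508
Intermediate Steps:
O(13)*(-117 + (-1 + 0)²) = 13*(-117 + (-1 + 0)²) = 13*(-117 + (-1)²) = 13*(-117 + 1) = 13*(-116) = -1508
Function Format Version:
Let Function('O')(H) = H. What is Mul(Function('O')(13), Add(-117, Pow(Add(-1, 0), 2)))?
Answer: -1508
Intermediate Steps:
Mul(Function('O')(13), Add(-117, Pow(Add(-1, 0), 2))) = Mul(13, Add(-117, Pow(Add(-1, 0), 2))) = Mul(13, Add(-117, Pow(-1, 2))) = Mul(13, Add(-117, 1)) = Mul(13, -116) = -1508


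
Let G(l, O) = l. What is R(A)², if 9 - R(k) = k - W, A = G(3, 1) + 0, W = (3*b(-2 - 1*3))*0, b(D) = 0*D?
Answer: 36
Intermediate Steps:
b(D) = 0
W = 0 (W = (3*0)*0 = 0*0 = 0)
A = 3 (A = 3 + 0 = 3)
R(k) = 9 - k (R(k) = 9 - (k - 1*0) = 9 - (k + 0) = 9 - k)
R(A)² = (9 - 1*3)² = (9 - 3)² = 6² = 36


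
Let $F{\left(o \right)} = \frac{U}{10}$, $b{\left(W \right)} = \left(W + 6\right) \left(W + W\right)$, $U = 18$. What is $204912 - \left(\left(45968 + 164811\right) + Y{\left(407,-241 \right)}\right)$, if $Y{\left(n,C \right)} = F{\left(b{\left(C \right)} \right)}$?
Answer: $- \frac{29344}{5} \approx -5868.8$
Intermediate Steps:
$b{\left(W \right)} = 2 W \left(6 + W\right)$ ($b{\left(W \right)} = \left(6 + W\right) 2 W = 2 W \left(6 + W\right)$)
$F{\left(o \right)} = \frac{9}{5}$ ($F{\left(o \right)} = \frac{18}{10} = 18 \cdot \frac{1}{10} = \frac{9}{5}$)
$Y{\left(n,C \right)} = \frac{9}{5}$
$204912 - \left(\left(45968 + 164811\right) + Y{\left(407,-241 \right)}\right) = 204912 - \left(\left(45968 + 164811\right) + \frac{9}{5}\right) = 204912 - \left(210779 + \frac{9}{5}\right) = 204912 - \frac{1053904}{5} = - \frac{29344}{5}$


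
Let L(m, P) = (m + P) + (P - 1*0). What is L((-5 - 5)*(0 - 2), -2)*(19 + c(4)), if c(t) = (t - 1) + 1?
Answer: 368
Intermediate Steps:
L(m, P) = m + 2*P (L(m, P) = (P + m) + (P + 0) = (P + m) + P = m + 2*P)
c(t) = t (c(t) = (-1 + t) + 1 = t)
L((-5 - 5)*(0 - 2), -2)*(19 + c(4)) = ((-5 - 5)*(0 - 2) + 2*(-2))*(19 + 4) = (-10*(-2) - 4)*23 = (20 - 4)*23 = 16*23 = 368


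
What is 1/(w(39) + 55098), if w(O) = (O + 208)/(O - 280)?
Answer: 241/13278371 ≈ 1.8150e-5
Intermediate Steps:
w(O) = (208 + O)/(-280 + O)
1/(w(39) + 55098) = 1/((208 + 39)/(-280 + 39) + 55098) = 1/(247/(-241) + 55098) = 1/(-1/241*247 + 55098) = 1/(-247/241 + 55098) = 1/(13278371/241) = 241/13278371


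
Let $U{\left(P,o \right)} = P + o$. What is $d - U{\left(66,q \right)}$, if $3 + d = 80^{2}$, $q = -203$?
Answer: $6534$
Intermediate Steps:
$d = 6397$ ($d = -3 + 80^{2} = -3 + 6400 = 6397$)
$d - U{\left(66,q \right)} = 6397 - \left(66 - 203\right) = 6397 - -137 = 6397 + 137 = 6534$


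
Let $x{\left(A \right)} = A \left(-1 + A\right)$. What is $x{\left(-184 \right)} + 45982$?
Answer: $80022$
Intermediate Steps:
$x{\left(-184 \right)} + 45982 = - 184 \left(-1 - 184\right) + 45982 = \left(-184\right) \left(-185\right) + 45982 = 34040 + 45982 = 80022$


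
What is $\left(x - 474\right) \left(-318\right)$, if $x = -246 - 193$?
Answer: $290334$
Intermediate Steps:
$x = -439$
$\left(x - 474\right) \left(-318\right) = \left(-439 - 474\right) \left(-318\right) = \left(-913\right) \left(-318\right) = 290334$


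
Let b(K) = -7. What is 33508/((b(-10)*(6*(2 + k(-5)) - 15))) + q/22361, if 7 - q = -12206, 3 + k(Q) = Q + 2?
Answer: 12756043/103467 ≈ 123.29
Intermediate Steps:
k(Q) = -1 + Q (k(Q) = -3 + (Q + 2) = -3 + (2 + Q) = -1 + Q)
q = 12213 (q = 7 - 1*(-12206) = 7 + 12206 = 12213)
33508/((b(-10)*(6*(2 + k(-5)) - 15))) + q/22361 = 33508/((-7*(6*(2 + (-1 - 5)) - 15))) + 12213/22361 = 33508/((-7*(6*(2 - 6) - 15))) + 12213*(1/22361) = 33508/((-7*(6*(-4) - 15))) + 207/379 = 33508/((-7*(-24 - 15))) + 207/379 = 33508/((-7*(-39))) + 207/379 = 33508/273 + 207/379 = 12756043/103467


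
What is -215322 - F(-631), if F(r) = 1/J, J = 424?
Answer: -91296529/424 ≈ -2.1532e+5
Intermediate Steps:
F(r) = 1/424
-215322 - F(-631) = -215322 - 1*1/424 = -215322 - 1/424 = -91296529/424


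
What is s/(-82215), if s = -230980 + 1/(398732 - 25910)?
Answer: 86114425559/30651560730 ≈ 2.8095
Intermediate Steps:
s = -86114425559/372822 (s = -230980 + 1/372822 = -86114425559/372822 ≈ -2.3098e+5)
s/(-82215) = -86114425559/372822/(-82215) = -86114425559/372822*(-1/82215) = 86114425559/30651560730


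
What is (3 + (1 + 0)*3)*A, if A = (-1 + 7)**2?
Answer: 216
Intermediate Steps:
A = 36 (A = 6**2 = 36)
(3 + (1 + 0)*3)*A = (3 + (1 + 0)*3)*36 = (3 + 1*3)*36 = (3 + 3)*36 = 6*36 = 216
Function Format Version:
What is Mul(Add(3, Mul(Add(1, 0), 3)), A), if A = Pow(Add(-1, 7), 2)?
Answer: 216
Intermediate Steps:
A = 36 (A = Pow(6, 2) = 36)
Mul(Add(3, Mul(Add(1, 0), 3)), A) = Mul(Add(3, Mul(Add(1, 0), 3)), 36) = Mul(Add(3, Mul(1, 3)), 36) = Mul(Add(3, 3), 36) = Mul(6, 36) = 216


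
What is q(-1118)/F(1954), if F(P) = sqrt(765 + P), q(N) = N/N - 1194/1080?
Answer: -19*sqrt(2719)/489420 ≈ -0.0020243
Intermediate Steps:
q(N) = -19/180 (q(N) = 1 - 1194*1/1080 = 1 - 199/180 = -19/180)
q(-1118)/F(1954) = -19/(180*sqrt(765 + 1954)) = -19*sqrt(2719)/2719/180 = -19*sqrt(2719)/489420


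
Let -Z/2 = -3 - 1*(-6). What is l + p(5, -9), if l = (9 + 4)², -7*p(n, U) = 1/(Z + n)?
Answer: 1184/7 ≈ 169.14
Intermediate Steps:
Z = -6 (Z = -2*(-3 - 1*(-6)) = -2*(-3 + 6) = -2*3 = -6)
p(n, U) = -1/(7*(-6 + n))
l = 169 (l = 13² = 169)
l + p(5, -9) = 169 - 1/(-42 + 7*5) = 169 - 1/(-42 + 35) = 169 - 1/(-7) = 169 - 1*(-⅐) = 169 + ⅐ = 1184/7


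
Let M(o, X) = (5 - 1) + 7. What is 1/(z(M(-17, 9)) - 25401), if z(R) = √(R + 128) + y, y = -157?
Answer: -25558/653211225 - √139/653211225 ≈ -3.9145e-5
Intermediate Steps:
M(o, X) = 11 (M(o, X) = 4 + 7 = 11)
z(R) = -157 + √(128 + R) (z(R) = √(R + 128) - 157 = √(128 + R) - 157 = -157 + √(128 + R))
1/(z(M(-17, 9)) - 25401) = 1/((-157 + √(128 + 11)) - 25401) = 1/((-157 + √139) - 25401) = 1/(-25558 + √139)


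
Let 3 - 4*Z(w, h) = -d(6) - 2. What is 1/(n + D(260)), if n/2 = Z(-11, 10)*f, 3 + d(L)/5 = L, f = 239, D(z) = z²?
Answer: 1/69990 ≈ 1.4288e-5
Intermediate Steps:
d(L) = -15 + 5*L
Z(w, h) = 5 (Z(w, h) = ¾ - (-(-15 + 5*6) - 2)/4 = ¾ - (-(-15 + 30) - 2)/4 = ¾ - (-1*15 - 2)/4 = ¾ - (-15 - 2)/4 = ¾ - ¼*(-17) = ¾ + 17/4 = 5)
n = 2390 (n = 2*(5*239) = 2*1195 = 2390)
1/(n + D(260)) = 1/(2390 + 260²) = 1/(2390 + 67600) = 1/69990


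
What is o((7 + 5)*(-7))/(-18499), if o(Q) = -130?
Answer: 10/1423 ≈ 0.0070274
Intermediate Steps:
o((7 + 5)*(-7))/(-18499) = -130/(-18499) = -130*(-1/18499) = 10/1423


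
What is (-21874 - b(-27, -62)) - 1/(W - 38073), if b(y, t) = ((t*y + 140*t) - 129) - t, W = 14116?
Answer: -354587556/23957 ≈ -14801.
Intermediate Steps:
b(y, t) = -129 + 139*t + t*y (b(y, t) = ((140*t + t*y) - 129) - t = (-129 + 140*t + t*y) - t = -129 + 139*t + t*y)
(-21874 - b(-27, -62)) - 1/(W - 38073) = (-21874 - (-129 + 139*(-62) - 62*(-27))) - 1/(14116 - 38073) = (-21874 - (-129 - 8618 + 1674)) - 1/(-23957) = (-21874 - 1*(-7073)) - 1*(-1/23957) = (-21874 + 7073) + 1/23957 = -14801 + 1/23957 = -354587556/23957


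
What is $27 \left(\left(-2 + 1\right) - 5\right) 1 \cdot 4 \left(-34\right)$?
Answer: $22032$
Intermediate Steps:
$27 \left(\left(-2 + 1\right) - 5\right) 1 \cdot 4 \left(-34\right) = 27 \left(-1 - 5\right) 1 \cdot 4 \left(-34\right) = 27 \left(-6\right) 1 \cdot 4 \left(-34\right) = 27 \left(\left(-6\right) 4\right) \left(-34\right) = 27 \left(-24\right) \left(-34\right) = \left(-648\right) \left(-34\right) = 22032$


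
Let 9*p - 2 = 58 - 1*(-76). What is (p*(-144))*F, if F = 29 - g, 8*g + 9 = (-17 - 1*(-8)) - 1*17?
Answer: -72624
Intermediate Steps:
p = 136/9 (p = 2/9 + (58 - 1*(-76))/9 = 2/9 + (58 + 76)/9 = 2/9 + (1/9)*134 = 2/9 + 134/9 = 136/9 ≈ 15.111)
g = -35/8 (g = -9/8 + ((-17 - 1*(-8)) - 1*17)/8 = -9/8 + ((-17 + 8) - 17)/8 = -9/8 + (-9 - 17)/8 = -9/8 + (1/8)*(-26) = -9/8 - 13/4 = -35/8 ≈ -4.3750)
F = 267/8 (F = 29 - 1*(-35/8) = 29 + 35/8 = 267/8 ≈ 33.375)
(p*(-144))*F = ((136/9)*(-144))*(267/8) = -2176*267/8 = -72624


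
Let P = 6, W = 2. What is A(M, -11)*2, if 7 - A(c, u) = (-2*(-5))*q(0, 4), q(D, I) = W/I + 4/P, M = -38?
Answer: -28/3 ≈ -9.3333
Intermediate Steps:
q(D, I) = ⅔ + 2/I (q(D, I) = 2/I + 4/6 = 2/I + 4*(⅙) = 2/I + ⅔ = ⅔ + 2/I)
A(c, u) = -14/3 (A(c, u) = 7 - (-2*(-5))*(⅔ + 2/4) = 7 - 10*(⅔ + 2*(¼)) = 7 - 10*(⅔ + ½) = 7 - 10*7/6 = 7 - 1*35/3 = 7 - 35/3 = -14/3)
A(M, -11)*2 = -14/3*2 = -28/3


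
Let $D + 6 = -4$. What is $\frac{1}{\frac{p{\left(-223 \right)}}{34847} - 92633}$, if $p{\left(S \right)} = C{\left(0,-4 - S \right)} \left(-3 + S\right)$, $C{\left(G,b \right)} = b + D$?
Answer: $- \frac{34847}{3228029385} \approx -1.0795 \cdot 10^{-5}$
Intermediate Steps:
$D = -10$ ($D = -6 - 4 = -10$)
$C{\left(G,b \right)} = -10 + b$ ($C{\left(G,b \right)} = b - 10 = -10 + b$)
$p{\left(S \right)} = \left(-14 - S\right) \left(-3 + S\right)$ ($p{\left(S \right)} = \left(-10 - \left(4 + S\right)\right) \left(-3 + S\right) = \left(-14 - S\right) \left(-3 + S\right)$)
$\frac{1}{\frac{p{\left(-223 \right)}}{34847} - 92633} = \frac{1}{\frac{\left(-1\right) \left(-3 - 223\right) \left(14 - 223\right)}{34847} - 92633} = \frac{1}{\left(-1\right) \left(-226\right) \left(-209\right) \frac{1}{34847} - 92633} = \frac{1}{\left(-47234\right) \frac{1}{34847} - 92633} = \frac{1}{- \frac{47234}{34847} - 92633} = \frac{1}{- \frac{3228029385}{34847}} = - \frac{34847}{3228029385}$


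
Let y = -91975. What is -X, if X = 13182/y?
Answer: 1014/7075 ≈ 0.14332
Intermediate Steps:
X = -1014/7075 (X = 13182/(-91975) = 13182*(-1/91975) = -1014/7075 ≈ -0.14332)
-X = -1*(-1014/7075) = 1014/7075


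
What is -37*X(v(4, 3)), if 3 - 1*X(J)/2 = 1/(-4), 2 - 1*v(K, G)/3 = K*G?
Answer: -481/2 ≈ -240.50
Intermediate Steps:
v(K, G) = 6 - 3*G*K (v(K, G) = 6 - 3*K*G = 6 - 3*G*K)
X(J) = 13/2 (X(J) = 6 - 2/(-4) = 6 - 2*(-¼) = 6 + ½ = 13/2)
-37*X(v(4, 3)) = -37*13/2 = -481/2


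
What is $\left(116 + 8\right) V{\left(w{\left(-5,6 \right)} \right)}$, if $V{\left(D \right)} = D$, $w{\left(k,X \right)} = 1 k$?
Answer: $-620$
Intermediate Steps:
$w{\left(k,X \right)} = k$
$\left(116 + 8\right) V{\left(w{\left(-5,6 \right)} \right)} = \left(116 + 8\right) \left(-5\right) = 124 \left(-5\right) = -620$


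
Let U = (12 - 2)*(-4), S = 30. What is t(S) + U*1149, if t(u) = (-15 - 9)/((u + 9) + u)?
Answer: -1057088/23 ≈ -45960.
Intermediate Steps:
U = -40 (U = 10*(-4) = -40)
t(u) = -24/(9 + 2*u) (t(u) = -24/((9 + u) + u) = -24/(9 + 2*u))
t(S) + U*1149 = -24/(9 + 2*30) - 40*1149 = -24/(9 + 60) - 45960 = -24/69 - 45960 = -24*1/69 - 45960 = -8/23 - 45960 = -1057088/23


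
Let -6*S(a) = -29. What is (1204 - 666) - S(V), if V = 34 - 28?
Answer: 3199/6 ≈ 533.17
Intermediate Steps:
V = 6
S(a) = 29/6 (S(a) = -⅙*(-29) = 29/6)
(1204 - 666) - S(V) = (1204 - 666) - 1*29/6 = 538 - 29/6 = 3199/6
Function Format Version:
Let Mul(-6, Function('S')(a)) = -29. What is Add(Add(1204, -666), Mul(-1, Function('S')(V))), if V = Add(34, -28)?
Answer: Rational(3199, 6) ≈ 533.17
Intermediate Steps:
V = 6
Function('S')(a) = Rational(29, 6) (Function('S')(a) = Mul(Rational(-1, 6), -29) = Rational(29, 6))
Add(Add(1204, -666), Mul(-1, Function('S')(V))) = Add(Add(1204, -666), Mul(-1, Rational(29, 6))) = Add(538, Rational(-29, 6)) = Rational(3199, 6)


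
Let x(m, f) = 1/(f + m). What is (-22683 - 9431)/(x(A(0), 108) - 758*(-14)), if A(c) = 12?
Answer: -3853680/1273441 ≈ -3.0262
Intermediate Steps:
(-22683 - 9431)/(x(A(0), 108) - 758*(-14)) = (-22683 - 9431)/(1/(108 + 12) - 758*(-14)) = -32114/(1/120 + 10612) = -32114/1273441/120 = -32114*120/1273441 = -3853680/1273441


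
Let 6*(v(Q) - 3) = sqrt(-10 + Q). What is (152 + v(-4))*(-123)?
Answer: -19065 - 41*I*sqrt(14)/2 ≈ -19065.0 - 76.704*I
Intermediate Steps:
v(Q) = 3 + sqrt(-10 + Q)/6
(152 + v(-4))*(-123) = (152 + (3 + sqrt(-10 - 4)/6))*(-123) = (152 + (3 + sqrt(-14)/6))*(-123) = (152 + (3 + (I*sqrt(14))/6))*(-123) = (152 + (3 + I*sqrt(14)/6))*(-123) = (155 + I*sqrt(14)/6)*(-123) = -19065 - 41*I*sqrt(14)/2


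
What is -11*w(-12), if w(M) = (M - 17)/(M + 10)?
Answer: -319/2 ≈ -159.50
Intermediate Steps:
w(M) = (-17 + M)/(10 + M)
-11*w(-12) = -11*(-17 - 12)/(10 - 12) = -11*(-29)/(-2) = -(-11)*(-29)/2 = -11*29/2 = -319/2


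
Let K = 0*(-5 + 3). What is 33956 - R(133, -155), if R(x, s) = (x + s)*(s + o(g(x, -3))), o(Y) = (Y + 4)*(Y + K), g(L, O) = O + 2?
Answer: 30480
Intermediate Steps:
K = 0 (K = 0*(-2) = 0)
g(L, O) = 2 + O
o(Y) = Y*(4 + Y) (o(Y) = (Y + 4)*(Y + 0) = (4 + Y)*Y = Y*(4 + Y))
R(x, s) = (-3 + s)*(s + x) (R(x, s) = (x + s)*(s + (2 - 3)*(4 + (2 - 3))) = (s + x)*(s - (4 - 1)) = (s + x)*(s - 1*3) = (s + x)*(s - 3) = (s + x)*(-3 + s) = (-3 + s)*(s + x))
33956 - R(133, -155) = 33956 - ((-155)² - 3*(-155) - 3*133 - 155*133) = 33956 - (24025 + 465 - 399 - 20615) = 33956 - 1*3476 = 33956 - 3476 = 30480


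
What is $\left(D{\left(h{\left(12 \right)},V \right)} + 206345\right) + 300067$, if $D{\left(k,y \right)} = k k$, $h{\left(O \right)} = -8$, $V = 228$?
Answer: $506476$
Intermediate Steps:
$D{\left(k,y \right)} = k^{2}$
$\left(D{\left(h{\left(12 \right)},V \right)} + 206345\right) + 300067 = \left(\left(-8\right)^{2} + 206345\right) + 300067 = \left(64 + 206345\right) + 300067 = 206409 + 300067 = 506476$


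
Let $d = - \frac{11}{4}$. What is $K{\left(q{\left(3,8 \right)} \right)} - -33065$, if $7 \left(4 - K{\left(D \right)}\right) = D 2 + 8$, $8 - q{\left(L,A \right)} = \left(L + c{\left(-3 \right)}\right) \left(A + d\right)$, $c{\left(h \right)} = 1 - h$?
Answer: $\frac{463065}{14} \approx 33076.0$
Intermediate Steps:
$d = - \frac{11}{4}$ ($d = \left(-11\right) \frac{1}{4} = - \frac{11}{4} \approx -2.75$)
$q{\left(L,A \right)} = 8 - \left(4 + L\right) \left(- \frac{11}{4} + A\right)$ ($q{\left(L,A \right)} = 8 - \left(L + \left(1 - -3\right)\right) \left(A - \frac{11}{4}\right) = 8 - \left(L + \left(1 + 3\right)\right) \left(- \frac{11}{4} + A\right) = 8 - \left(L + 4\right) \left(- \frac{11}{4} + A\right) = 8 - \left(4 + L\right) \left(- \frac{11}{4} + A\right)$)
$K{\left(D \right)} = \frac{20}{7} - \frac{2 D}{7}$ ($K{\left(D \right)} = 4 - \frac{D 2 + 8}{7} = 4 - \frac{2 D + 8}{7} = 4 - \frac{8 + 2 D}{7} = 4 - \left(\frac{8}{7} + \frac{2 D}{7}\right) = \frac{20}{7} - \frac{2 D}{7}$)
$K{\left(q{\left(3,8 \right)} \right)} - -33065 = \left(\frac{20}{7} - \frac{2 \left(19 - 32 + \frac{11}{4} \cdot 3 - 8 \cdot 3\right)}{7}\right) - -33065 = \left(\frac{20}{7} - \frac{2 \left(19 - 32 + \frac{33}{4} - 24\right)}{7}\right) + 33065 = \left(\frac{20}{7} - - \frac{115}{14}\right) + 33065 = \left(\frac{20}{7} + \frac{115}{14}\right) + 33065 = \frac{155}{14} + 33065 = \frac{463065}{14}$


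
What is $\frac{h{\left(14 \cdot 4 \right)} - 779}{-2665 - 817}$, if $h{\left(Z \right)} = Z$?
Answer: $\frac{723}{3482} \approx 0.20764$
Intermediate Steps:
$\frac{h{\left(14 \cdot 4 \right)} - 779}{-2665 - 817} = \frac{14 \cdot 4 - 779}{-2665 - 817} = \frac{56 - 779}{-3482} = \left(-723\right) \left(- \frac{1}{3482}\right) = \frac{723}{3482}$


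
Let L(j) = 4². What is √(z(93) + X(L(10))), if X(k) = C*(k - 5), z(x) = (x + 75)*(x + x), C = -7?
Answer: √31171 ≈ 176.55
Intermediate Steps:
L(j) = 16
z(x) = 2*x*(75 + x) (z(x) = (75 + x)*(2*x) = 2*x*(75 + x))
X(k) = 35 - 7*k (X(k) = -7*(k - 5) = -7*(-5 + k) = 35 - 7*k)
√(z(93) + X(L(10))) = √(2*93*(75 + 93) + (35 - 7*16)) = √(2*93*168 + (35 - 112)) = √(31248 - 77) = √31171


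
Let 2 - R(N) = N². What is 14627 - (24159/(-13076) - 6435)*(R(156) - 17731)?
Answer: -3540344869583/13076 ≈ -2.7075e+8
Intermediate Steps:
R(N) = 2 - N²
14627 - (24159/(-13076) - 6435)*(R(156) - 17731) = 14627 - (24159/(-13076) - 6435)*((2 - 1*156²) - 17731) = 14627 - (24159*(-1/13076) - 6435)*((2 - 1*24336) - 17731) = 14627 - (-24159/13076 - 6435)*((2 - 24336) - 17731) = 14627 - (-84168219)*(-24334 - 17731)/13076 = 14627 - (-84168219)*(-42065)/13076 = 14627 - 1*3540536132235/13076 = 14627 - 3540536132235/13076 = -3540344869583/13076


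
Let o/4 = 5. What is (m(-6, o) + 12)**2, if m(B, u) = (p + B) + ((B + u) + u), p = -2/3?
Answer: 13924/9 ≈ 1547.1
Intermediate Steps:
p = -2/3 (p = -2*1/3 = -2/3 ≈ -0.66667)
o = 20 (o = 4*5 = 20)
m(B, u) = -2/3 + 2*B + 2*u (m(B, u) = (-2/3 + B) + ((B + u) + u) = (-2/3 + B) + (B + 2*u) = -2/3 + 2*B + 2*u)
(m(-6, o) + 12)**2 = ((-2/3 + 2*(-6) + 2*20) + 12)**2 = ((-2/3 - 12 + 40) + 12)**2 = (82/3 + 12)**2 = (118/3)**2 = 13924/9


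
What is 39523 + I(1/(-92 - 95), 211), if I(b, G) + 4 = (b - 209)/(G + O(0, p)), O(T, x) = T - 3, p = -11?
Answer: 384272985/9724 ≈ 39518.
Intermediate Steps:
O(T, x) = -3 + T
I(b, G) = -4 + (-209 + b)/(-3 + G) (I(b, G) = -4 + (b - 209)/(G + (-3 + 0)) = -4 + (-209 + b)/(G - 3) = -4 + (-209 + b)/(-3 + G))
39523 + I(1/(-92 - 95), 211) = 39523 + (-197 + 1/(-92 - 95) - 4*211)/(-3 + 211) = 39523 + (-197 + 1/(-187) - 844)/208 = 39523 + (-197 - 1/187 - 844)/208 = 39523 + (1/208)*(-194668/187) = 39523 - 48667/9724 = 384272985/9724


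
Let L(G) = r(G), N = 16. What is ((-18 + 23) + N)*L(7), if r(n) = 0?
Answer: 0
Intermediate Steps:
L(G) = 0
((-18 + 23) + N)*L(7) = ((-18 + 23) + 16)*0 = (5 + 16)*0 = 21*0 = 0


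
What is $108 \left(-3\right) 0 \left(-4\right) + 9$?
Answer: $9$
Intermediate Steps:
$108 \left(-3\right) 0 \left(-4\right) + 9 = 108 \cdot 0 \left(-4\right) + 9 = 108 \cdot 0 + 9 = 0 + 9 = 9$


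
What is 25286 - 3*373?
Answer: 24167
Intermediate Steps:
25286 - 3*373 = 25286 - 1*1119 = 25286 - 1119 = 24167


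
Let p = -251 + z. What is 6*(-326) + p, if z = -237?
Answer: -2444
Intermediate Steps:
p = -488 (p = -251 - 237 = -488)
6*(-326) + p = 6*(-326) - 488 = -1956 - 488 = -2444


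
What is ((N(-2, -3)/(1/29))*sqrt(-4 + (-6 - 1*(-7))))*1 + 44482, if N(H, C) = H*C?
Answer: 44482 + 174*I*sqrt(3) ≈ 44482.0 + 301.38*I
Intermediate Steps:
N(H, C) = C*H
((N(-2, -3)/(1/29))*sqrt(-4 + (-6 - 1*(-7))))*1 + 44482 = (((-3*(-2))/(1/29))*sqrt(-4 + (-6 - 1*(-7))))*1 + 44482 = ((6/(1/29))*sqrt(-4 + (-6 + 7)))*1 + 44482 = ((6*29)*sqrt(-4 + 1))*1 + 44482 = (174*sqrt(-3))*1 + 44482 = (174*(I*sqrt(3)))*1 + 44482 = (174*I*sqrt(3))*1 + 44482 = 174*I*sqrt(3) + 44482 = 44482 + 174*I*sqrt(3)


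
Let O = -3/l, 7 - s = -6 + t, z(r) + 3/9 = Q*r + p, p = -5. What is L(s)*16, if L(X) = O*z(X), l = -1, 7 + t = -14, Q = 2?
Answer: 3008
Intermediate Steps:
t = -21 (t = -7 - 14 = -21)
z(r) = -16/3 + 2*r (z(r) = -1/3 + (2*r - 5) = -1/3 + (-5 + 2*r) = -16/3 + 2*r)
s = 34 (s = 7 - (-6 - 21) = 7 - 1*(-27) = 7 + 27 = 34)
O = 3 (O = -3/(-1) = -3*(-1) = 3)
L(X) = -16 + 6*X (L(X) = 3*(-16/3 + 2*X) = -16 + 6*X)
L(s)*16 = (-16 + 6*34)*16 = (-16 + 204)*16 = 188*16 = 3008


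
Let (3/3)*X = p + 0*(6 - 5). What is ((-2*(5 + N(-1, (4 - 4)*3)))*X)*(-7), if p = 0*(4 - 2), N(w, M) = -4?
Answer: 0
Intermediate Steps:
p = 0 (p = 0*2 = 0)
X = 0 (X = 0 + 0*(6 - 5) = 0 + 0*1 = 0 + 0 = 0)
((-2*(5 + N(-1, (4 - 4)*3)))*X)*(-7) = (-2*(5 - 4)*0)*(-7) = (-2*1*0)*(-7) = -2*0*(-7) = 0*(-7) = 0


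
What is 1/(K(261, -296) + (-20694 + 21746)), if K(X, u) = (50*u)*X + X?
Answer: -1/3861487 ≈ -2.5897e-7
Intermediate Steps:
K(X, u) = X + 50*X*u (K(X, u) = 50*X*u + X = X + 50*X*u)
1/(K(261, -296) + (-20694 + 21746)) = 1/(261*(1 + 50*(-296)) + (-20694 + 21746)) = 1/(261*(1 - 14800) + 1052) = 1/(261*(-14799) + 1052) = 1/(-3862539 + 1052) = 1/(-3861487) = -1/3861487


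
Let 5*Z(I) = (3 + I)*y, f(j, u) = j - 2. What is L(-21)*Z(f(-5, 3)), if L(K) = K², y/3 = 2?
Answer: -10584/5 ≈ -2116.8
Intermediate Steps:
y = 6 (y = 3*2 = 6)
f(j, u) = -2 + j
Z(I) = 18/5 + 6*I/5 (Z(I) = ((3 + I)*6)/5 = (18 + 6*I)/5 = 18/5 + 6*I/5)
L(-21)*Z(f(-5, 3)) = (-21)²*(18/5 + 6*(-2 - 5)/5) = 441*(18/5 + (6/5)*(-7)) = 441*(18/5 - 42/5) = 441*(-24/5) = -10584/5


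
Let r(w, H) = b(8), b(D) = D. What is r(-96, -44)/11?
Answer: 8/11 ≈ 0.72727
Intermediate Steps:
r(w, H) = 8
r(-96, -44)/11 = 8/11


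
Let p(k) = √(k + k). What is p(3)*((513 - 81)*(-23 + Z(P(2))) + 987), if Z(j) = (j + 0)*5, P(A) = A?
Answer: -4629*√6 ≈ -11339.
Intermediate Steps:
Z(j) = 5*j (Z(j) = j*5 = 5*j)
p(k) = √2*√k (p(k) = √(2*k) = √2*√k)
p(3)*((513 - 81)*(-23 + Z(P(2))) + 987) = (√2*√3)*((513 - 81)*(-23 + 5*2) + 987) = √6*(432*(-23 + 10) + 987) = √6*(432*(-13) + 987) = √6*(-5616 + 987) = √6*(-4629) = -4629*√6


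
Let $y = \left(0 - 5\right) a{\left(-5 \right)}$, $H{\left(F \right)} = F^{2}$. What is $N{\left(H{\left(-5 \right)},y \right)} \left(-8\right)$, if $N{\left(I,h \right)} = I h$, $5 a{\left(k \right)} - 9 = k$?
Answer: $800$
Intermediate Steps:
$a{\left(k \right)} = \frac{9}{5} + \frac{k}{5}$
$y = -4$ ($y = \left(0 - 5\right) \left(\frac{9}{5} + \frac{1}{5} \left(-5\right)\right) = - 5 \left(\frac{9}{5} - 1\right) = \left(-5\right) \frac{4}{5} = -4$)
$N{\left(H{\left(-5 \right)},y \right)} \left(-8\right) = \left(-5\right)^{2} \left(-4\right) \left(-8\right) = 25 \left(-4\right) \left(-8\right) = \left(-100\right) \left(-8\right) = 800$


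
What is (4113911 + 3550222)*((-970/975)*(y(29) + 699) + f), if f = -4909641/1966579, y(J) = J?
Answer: -54769322171891281/9832895 ≈ -5.5700e+9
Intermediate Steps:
f = -4909641/1966579 (f = -4909641*1/1966579 = -4909641/1966579 ≈ -2.4965)
(4113911 + 3550222)*((-970/975)*(y(29) + 699) + f) = (4113911 + 3550222)*((-970/975)*(29 + 699) - 4909641/1966579) = 7664133*(-970*1/975*728 - 4909641/1966579) = 7664133*(-194/195*728 - 4909641/1966579) = 7664133*(-10864/15 - 4909641/1966579) = 7664133*(-21438558871/29498685) = -54769322171891281/9832895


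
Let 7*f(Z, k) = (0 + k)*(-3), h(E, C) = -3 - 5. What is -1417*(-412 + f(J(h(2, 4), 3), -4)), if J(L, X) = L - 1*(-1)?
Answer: 4069624/7 ≈ 5.8138e+5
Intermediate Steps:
h(E, C) = -8
J(L, X) = 1 + L (J(L, X) = L + 1 = 1 + L)
f(Z, k) = -3*k/7 (f(Z, k) = ((0 + k)*(-3))/7 = (k*(-3))/7 = (-3*k)/7 = -3*k/7)
-1417*(-412 + f(J(h(2, 4), 3), -4)) = -1417*(-412 - 3/7*(-4)) = -1417*(-412 + 12/7) = -1417*(-2872/7) = 4069624/7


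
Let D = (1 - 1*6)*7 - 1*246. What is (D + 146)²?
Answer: 18225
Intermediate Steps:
D = -281 (D = (1 - 6)*7 - 246 = -5*7 - 246 = -35 - 246 = -281)
(D + 146)² = (-281 + 146)² = (-135)² = 18225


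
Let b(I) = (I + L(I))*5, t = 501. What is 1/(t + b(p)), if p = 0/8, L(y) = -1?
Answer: 1/496 ≈ 0.0020161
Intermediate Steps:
p = 0 (p = 0*(1/8) = 0)
b(I) = -5 + 5*I (b(I) = (I - 1)*5 = (-1 + I)*5 = -5 + 5*I)
1/(t + b(p)) = 1/(501 + (-5 + 5*0)) = 1/(501 + (-5 + 0)) = 1/(501 - 5) = 1/496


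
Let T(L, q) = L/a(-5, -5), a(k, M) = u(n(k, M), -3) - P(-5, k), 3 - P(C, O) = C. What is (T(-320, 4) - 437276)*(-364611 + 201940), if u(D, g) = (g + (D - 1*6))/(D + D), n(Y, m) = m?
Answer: 2347099824868/33 ≈ 7.1124e+10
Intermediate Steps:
P(C, O) = 3 - C
u(D, g) = (-6 + D + g)/(2*D) (u(D, g) = (g + (D - 6))/((2*D)) = (g + (-6 + D))*(1/(2*D)) = (-6 + D + g)*(1/(2*D)) = (-6 + D + g)/(2*D))
a(k, M) = -8 + (-9 + M)/(2*M) (a(k, M) = (-6 + M - 3)/(2*M) - (3 - 1*(-5)) = (-9 + M)/(2*M) - (3 + 5) = (-9 + M)/(2*M) - 1*8 = (-9 + M)/(2*M) - 8 = -8 + (-9 + M)/(2*M))
T(L, q) = -5*L/33 (T(L, q) = L/(((3/2)*(-3 - 5*(-5))/(-5))) = L/(((3/2)*(-⅕)*(-3 + 25))) = L/(((3/2)*(-⅕)*22)) = L/(-33/5) = L*(-5/33) = -5*L/33)
(T(-320, 4) - 437276)*(-364611 + 201940) = (-5/33*(-320) - 437276)*(-364611 + 201940) = (1600/33 - 437276)*(-162671) = -14428508/33*(-162671) = 2347099824868/33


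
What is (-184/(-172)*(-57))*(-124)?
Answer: 325128/43 ≈ 7561.1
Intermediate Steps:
(-184/(-172)*(-57))*(-124) = (-184*(-1/172)*(-57))*(-124) = ((46/43)*(-57))*(-124) = -2622/43*(-124) = 325128/43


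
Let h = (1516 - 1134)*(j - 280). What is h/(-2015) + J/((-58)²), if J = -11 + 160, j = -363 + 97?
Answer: 53995111/521420 ≈ 103.55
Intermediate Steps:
j = -266
h = -208572 (h = (1516 - 1134)*(-266 - 280) = 382*(-546) = -208572)
J = 149
h/(-2015) + J/((-58)²) = -208572/(-2015) + 149/((-58)²) = -208572*(-1/2015) + 149/3364 = 16044/155 + 149*(1/3364) = 16044/155 + 149/3364 = 53995111/521420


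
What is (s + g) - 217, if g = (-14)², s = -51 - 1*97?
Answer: -169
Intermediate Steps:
s = -148 (s = -51 - 97 = -148)
g = 196
(s + g) - 217 = (-148 + 196) - 217 = 48 - 217 = -169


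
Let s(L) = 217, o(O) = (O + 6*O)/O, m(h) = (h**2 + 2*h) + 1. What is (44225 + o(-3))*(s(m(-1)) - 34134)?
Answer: -1500216744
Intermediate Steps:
m(h) = 1 + h**2 + 2*h
o(O) = 7 (o(O) = (7*O)/O = 7)
(44225 + o(-3))*(s(m(-1)) - 34134) = (44225 + 7)*(217 - 34134) = 44232*(-33917) = -1500216744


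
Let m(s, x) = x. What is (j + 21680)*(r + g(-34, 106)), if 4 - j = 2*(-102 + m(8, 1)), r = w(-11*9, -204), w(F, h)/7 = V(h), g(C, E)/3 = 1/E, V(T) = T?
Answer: -1656387195/53 ≈ -3.1253e+7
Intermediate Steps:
g(C, E) = 3/E
w(F, h) = 7*h
r = -1428 (r = 7*(-204) = -1428)
j = 206 (j = 4 - 2*(-102 + 1) = 4 - 2*(-101) = 4 - 1*(-202) = 4 + 202 = 206)
(j + 21680)*(r + g(-34, 106)) = (206 + 21680)*(-1428 + 3/106) = 21886*(-1428 + 3*(1/106)) = 21886*(-1428 + 3/106) = 21886*(-151365/106) = -1656387195/53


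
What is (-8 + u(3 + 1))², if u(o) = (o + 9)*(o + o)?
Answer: 9216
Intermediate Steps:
u(o) = 2*o*(9 + o) (u(o) = (9 + o)*(2*o) = 2*o*(9 + o))
(-8 + u(3 + 1))² = (-8 + 2*(3 + 1)*(9 + (3 + 1)))² = (-8 + 2*4*(9 + 4))² = (-8 + 2*4*13)² = (-8 + 104)² = 96² = 9216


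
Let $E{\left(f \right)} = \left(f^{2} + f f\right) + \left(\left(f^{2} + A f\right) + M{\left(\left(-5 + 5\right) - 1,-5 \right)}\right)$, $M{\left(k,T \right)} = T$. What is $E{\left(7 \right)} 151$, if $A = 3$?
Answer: $24613$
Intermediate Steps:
$E{\left(f \right)} = -5 + 3 f + 3 f^{2}$ ($E{\left(f \right)} = \left(f^{2} + f f\right) - \left(5 - f^{2} - 3 f\right) = \left(f^{2} + f^{2}\right) + \left(-5 + f^{2} + 3 f\right) = 2 f^{2} + \left(-5 + f^{2} + 3 f\right) = -5 + 3 f + 3 f^{2}$)
$E{\left(7 \right)} 151 = \left(-5 + 3 \cdot 7 + 3 \cdot 7^{2}\right) 151 = \left(-5 + 21 + 3 \cdot 49\right) 151 = \left(-5 + 21 + 147\right) 151 = 163 \cdot 151 = 24613$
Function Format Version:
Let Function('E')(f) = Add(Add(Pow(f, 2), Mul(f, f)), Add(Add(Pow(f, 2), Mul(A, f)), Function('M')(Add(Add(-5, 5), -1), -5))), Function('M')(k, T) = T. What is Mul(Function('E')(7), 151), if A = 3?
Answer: 24613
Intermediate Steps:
Function('E')(f) = Add(-5, Mul(3, f), Mul(3, Pow(f, 2))) (Function('E')(f) = Add(Add(Pow(f, 2), Mul(f, f)), Add(Add(Pow(f, 2), Mul(3, f)), -5)) = Add(Add(Pow(f, 2), Pow(f, 2)), Add(-5, Pow(f, 2), Mul(3, f))) = Add(Mul(2, Pow(f, 2)), Add(-5, Pow(f, 2), Mul(3, f))) = Add(-5, Mul(3, f), Mul(3, Pow(f, 2))))
Mul(Function('E')(7), 151) = Mul(Add(-5, Mul(3, 7), Mul(3, Pow(7, 2))), 151) = Mul(Add(-5, 21, Mul(3, 49)), 151) = Mul(Add(-5, 21, 147), 151) = Mul(163, 151) = 24613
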